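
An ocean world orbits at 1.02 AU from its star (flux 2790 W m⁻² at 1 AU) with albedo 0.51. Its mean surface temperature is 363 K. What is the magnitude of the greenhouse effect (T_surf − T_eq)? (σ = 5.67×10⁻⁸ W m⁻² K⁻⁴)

S = 2790/1.02² = 2682 W m⁻².
T_eq = [S(1−A)/(4σ)]^(1/4) = [2682×0.49/(4×5.67×10⁻⁸)]^(1/4) = 275.9 K.
ΔT = T_surf − T_eq = 363 − 275.9.

ΔT ≈ 87.1 K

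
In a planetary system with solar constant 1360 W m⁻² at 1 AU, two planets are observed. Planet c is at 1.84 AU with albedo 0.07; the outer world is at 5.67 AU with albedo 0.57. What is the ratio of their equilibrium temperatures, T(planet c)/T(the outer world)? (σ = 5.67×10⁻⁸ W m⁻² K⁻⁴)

T_eq = [S₀(1−A)/(4σd²)]^(1/4), so T ∝ (1−A)^(1/4) / √d.
T₁ = [1360×0.93/(4×5.67×10⁻⁸×1.84²)]^(1/4) = 201.46 K.
T₂ = [1360×0.43/(4×5.67×10⁻⁸×5.67²)]^(1/4) = 94.63 K.

T₁/T₂ ≈ 2.129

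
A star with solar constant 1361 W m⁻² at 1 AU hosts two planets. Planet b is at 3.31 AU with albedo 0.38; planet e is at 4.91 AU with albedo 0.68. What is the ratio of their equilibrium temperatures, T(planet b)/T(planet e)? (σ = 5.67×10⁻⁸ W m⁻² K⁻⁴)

T₁/T₂ ≈ 1.437

T_eq = [S₀(1−A)/(4σd²)]^(1/4), so T ∝ (1−A)^(1/4) / √d.
T₁ = [1361×0.62/(4×5.67×10⁻⁸×3.31²)]^(1/4) = 135.75 K.
T₂ = [1361×0.32/(4×5.67×10⁻⁸×4.91²)]^(1/4) = 94.47 K.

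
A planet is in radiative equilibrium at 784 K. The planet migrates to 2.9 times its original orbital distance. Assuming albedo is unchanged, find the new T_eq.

T_eq ≈ 460 K

T_eq ∝ L^(1/4) · d^(−1/2).
T′ = 784 / 2.9^(1/2) = 460 K.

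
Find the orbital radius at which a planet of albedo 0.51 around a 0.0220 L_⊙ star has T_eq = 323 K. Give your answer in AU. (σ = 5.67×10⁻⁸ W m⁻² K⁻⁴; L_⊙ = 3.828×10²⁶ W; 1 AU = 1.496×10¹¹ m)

d ≈ 0.0771 AU

L = 0.0220 × 3.828×10²⁶ = 8.42×10²⁴ W.
From T_eq⁴ = L(1−A)/(16πσd²): d = √[L(1−A)/(16πσT_eq⁴)].
d = √[8.42×10²⁴ × 0.49 / (16π × 5.67×10⁻⁸ × (323)⁴)] = 1.15×10¹⁰ m = 0.0771 AU.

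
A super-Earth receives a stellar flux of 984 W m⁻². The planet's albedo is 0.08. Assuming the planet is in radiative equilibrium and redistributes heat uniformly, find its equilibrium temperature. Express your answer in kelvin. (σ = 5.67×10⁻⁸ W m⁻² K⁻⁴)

T_eq ≈ 251 K

Energy balance: absorbed = emitted ⇒ πR²·S(1−A) = 4πR²·σT_eq⁴, so T_eq⁴ = S(1−A)/(4σ).
T_eq = [984 × 0.92 / (4 × 5.67×10⁻⁸)]^(1/4) = (3.99×10⁹)^(1/4) = 251 K.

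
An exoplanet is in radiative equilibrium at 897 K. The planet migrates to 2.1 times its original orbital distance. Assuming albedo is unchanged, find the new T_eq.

T_eq ≈ 619 K

T_eq ∝ L^(1/4) · d^(−1/2).
T′ = 897 / 2.1^(1/2) = 619 K.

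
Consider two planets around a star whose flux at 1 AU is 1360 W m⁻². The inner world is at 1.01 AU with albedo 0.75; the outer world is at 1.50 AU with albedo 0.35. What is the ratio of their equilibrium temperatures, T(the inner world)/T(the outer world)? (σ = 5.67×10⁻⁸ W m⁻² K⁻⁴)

T₁/T₂ ≈ 0.960

T_eq = [S₀(1−A)/(4σd²)]^(1/4), so T ∝ (1−A)^(1/4) / √d.
T₁ = [1360×0.25/(4×5.67×10⁻⁸×1.01²)]^(1/4) = 195.79 K.
T₂ = [1360×0.65/(4×5.67×10⁻⁸×1.50²)]^(1/4) = 204.01 K.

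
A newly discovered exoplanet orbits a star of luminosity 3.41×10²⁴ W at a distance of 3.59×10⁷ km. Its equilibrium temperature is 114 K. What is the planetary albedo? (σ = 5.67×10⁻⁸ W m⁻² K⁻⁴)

d = 3.59×10⁷ km = 3.59×10¹⁰ m.
Flux: S = L/(4πd²) = 3.41×10²⁴/(4π×(3.59×10¹⁰)²) = 211 W m⁻².
From T_eq⁴ = S(1−A)/(4σ): 1−A = 4σT_eq⁴/S.
1−A = 4 × 5.67×10⁻⁸ × (114)⁴ / 211 = 0.182.

A ≈ 0.82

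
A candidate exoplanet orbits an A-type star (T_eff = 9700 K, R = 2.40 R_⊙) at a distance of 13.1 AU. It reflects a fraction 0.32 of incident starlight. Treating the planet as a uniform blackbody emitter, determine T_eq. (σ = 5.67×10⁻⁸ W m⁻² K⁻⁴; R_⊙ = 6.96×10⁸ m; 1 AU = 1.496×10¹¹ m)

R_⋆ = 2.40 × 6.96×10⁸ = 1.67×10⁹ m.
d = 13.1 AU = 1.96×10¹² m.
L = 4πR_⋆²σT_⋆⁴ = 4π(1.67×10⁹)² × 5.67×10⁻⁸ × (9700)⁴ = 1.76×10²⁸ W.
S = L/(4πd²) = 365 W m⁻².
Energy balance: absorbed = emitted ⇒ πR²·S(1−A) = 4πR²·σT_eq⁴, so T_eq⁴ = S(1−A)/(4σ).
T_eq = [365 × 0.68 / (4 × 5.67×10⁻⁸)]^(1/4) = (1.09×10⁹)^(1/4) = 182 K.

T_eq ≈ 182 K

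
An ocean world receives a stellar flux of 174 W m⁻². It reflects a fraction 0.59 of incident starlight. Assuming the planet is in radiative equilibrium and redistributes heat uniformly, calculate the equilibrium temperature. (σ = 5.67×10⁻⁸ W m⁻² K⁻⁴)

T_eq ≈ 133 K

Energy balance: absorbed = emitted ⇒ πR²·S(1−A) = 4πR²·σT_eq⁴, so T_eq⁴ = S(1−A)/(4σ).
T_eq = [174 × 0.41 / (4 × 5.67×10⁻⁸)]^(1/4) = (3.15×10⁸)^(1/4) = 133 K.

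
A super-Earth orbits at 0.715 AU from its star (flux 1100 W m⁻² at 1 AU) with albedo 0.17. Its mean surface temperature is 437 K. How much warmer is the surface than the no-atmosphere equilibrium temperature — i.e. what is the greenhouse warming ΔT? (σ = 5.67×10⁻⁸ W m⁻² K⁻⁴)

S = 1100/0.715² = 2152 W m⁻².
T_eq = [S(1−A)/(4σ)]^(1/4) = [2152×0.83/(4×5.67×10⁻⁸)]^(1/4) = 297.9 K.
ΔT = T_surf − T_eq = 437 − 297.9.

ΔT ≈ 139.1 K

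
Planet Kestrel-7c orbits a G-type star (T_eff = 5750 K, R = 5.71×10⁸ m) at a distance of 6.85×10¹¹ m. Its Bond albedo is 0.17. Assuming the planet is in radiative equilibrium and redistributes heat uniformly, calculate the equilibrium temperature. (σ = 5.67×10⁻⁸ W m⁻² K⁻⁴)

L = 4πR_⋆²σT_⋆⁴ = 4π(5.71×10⁸)² × 5.67×10⁻⁸ × (5750)⁴ = 2.54×10²⁶ W.
S = L/(4πd²) = 43.1 W m⁻².
Energy balance: absorbed = emitted ⇒ πR²·S(1−A) = 4πR²·σT_eq⁴, so T_eq⁴ = S(1−A)/(4σ).
T_eq = [43.1 × 0.83 / (4 × 5.67×10⁻⁸)]^(1/4) = (1.58×10⁸)^(1/4) = 112 K.

T_eq ≈ 112 K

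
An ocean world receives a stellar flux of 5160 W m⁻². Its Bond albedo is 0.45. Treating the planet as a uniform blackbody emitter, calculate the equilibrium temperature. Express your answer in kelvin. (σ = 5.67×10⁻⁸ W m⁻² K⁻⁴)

Energy balance: absorbed = emitted ⇒ πR²·S(1−A) = 4πR²·σT_eq⁴, so T_eq⁴ = S(1−A)/(4σ).
T_eq = [5160 × 0.55 / (4 × 5.67×10⁻⁸)]^(1/4) = (1.25×10¹⁰)^(1/4) = 334 K.

T_eq ≈ 334 K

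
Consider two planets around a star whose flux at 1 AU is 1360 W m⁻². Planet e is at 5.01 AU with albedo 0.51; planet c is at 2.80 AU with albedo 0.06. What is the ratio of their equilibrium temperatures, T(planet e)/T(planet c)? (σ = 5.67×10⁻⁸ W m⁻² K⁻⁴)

T₁/T₂ ≈ 0.635

T_eq = [S₀(1−A)/(4σd²)]^(1/4), so T ∝ (1−A)^(1/4) / √d.
T₁ = [1360×0.49/(4×5.67×10⁻⁸×5.01²)]^(1/4) = 104.02 K.
T₂ = [1360×0.94/(4×5.67×10⁻⁸×2.80²)]^(1/4) = 163.75 K.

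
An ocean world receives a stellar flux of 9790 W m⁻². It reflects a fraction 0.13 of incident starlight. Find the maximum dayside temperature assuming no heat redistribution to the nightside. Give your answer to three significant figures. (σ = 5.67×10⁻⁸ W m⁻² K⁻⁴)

T_ss ≈ 623 K

With no redistribution each surface element balances locally: S(1−A) = σT⁴.
T = [9790 × 0.87 / 5.67×10⁻⁸]^(1/4) = (1.50×10¹¹)^(1/4) = 623 K.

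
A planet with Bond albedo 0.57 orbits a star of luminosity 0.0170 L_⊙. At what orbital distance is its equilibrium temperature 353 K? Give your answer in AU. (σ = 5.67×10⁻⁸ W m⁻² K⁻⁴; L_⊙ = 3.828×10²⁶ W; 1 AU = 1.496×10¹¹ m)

d ≈ 0.0532 AU

L = 0.0170 × 3.828×10²⁶ = 6.51×10²⁴ W.
From T_eq⁴ = L(1−A)/(16πσd²): d = √[L(1−A)/(16πσT_eq⁴)].
d = √[6.51×10²⁴ × 0.43 / (16π × 5.67×10⁻⁸ × (353)⁴)] = 7.95×10⁹ m = 0.0532 AU.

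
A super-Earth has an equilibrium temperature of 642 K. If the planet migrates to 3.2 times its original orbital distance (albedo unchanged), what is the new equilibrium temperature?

T_eq ∝ L^(1/4) · d^(−1/2).
T′ = 642 / 3.2^(1/2) = 359 K.

T_eq ≈ 359 K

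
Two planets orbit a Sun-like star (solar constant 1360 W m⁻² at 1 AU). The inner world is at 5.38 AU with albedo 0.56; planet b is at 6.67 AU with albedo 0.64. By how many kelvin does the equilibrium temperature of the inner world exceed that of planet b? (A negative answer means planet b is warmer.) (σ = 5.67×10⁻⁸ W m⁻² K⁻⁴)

T_eq = [S₀(1−A)/(4σd²)]^(1/4), so T ∝ (1−A)^(1/4) / √d.
T₁ = [1360×0.44/(4×5.67×10⁻⁸×5.38²)]^(1/4) = 97.71 K.
T₂ = [1360×0.36/(4×5.67×10⁻⁸×6.67²)]^(1/4) = 83.46 K.

ΔT ≈ 14.2 K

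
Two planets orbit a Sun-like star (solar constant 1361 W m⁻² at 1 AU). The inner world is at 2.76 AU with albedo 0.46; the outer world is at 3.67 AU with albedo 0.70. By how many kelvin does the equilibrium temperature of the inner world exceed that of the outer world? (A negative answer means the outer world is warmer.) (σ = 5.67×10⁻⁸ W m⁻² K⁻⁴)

ΔT ≈ 36.1 K

T_eq = [S₀(1−A)/(4σd²)]^(1/4), so T ∝ (1−A)^(1/4) / √d.
T₁ = [1361×0.54/(4×5.67×10⁻⁸×2.76²)]^(1/4) = 143.61 K.
T₂ = [1361×0.30/(4×5.67×10⁻⁸×3.67²)]^(1/4) = 107.52 K.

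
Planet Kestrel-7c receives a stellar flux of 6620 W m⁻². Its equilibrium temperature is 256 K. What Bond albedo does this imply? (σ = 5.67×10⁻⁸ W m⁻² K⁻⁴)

A ≈ 0.85

From T_eq⁴ = S(1−A)/(4σ): 1−A = 4σT_eq⁴/S.
1−A = 4 × 5.67×10⁻⁸ × (256)⁴ / 6620 = 0.147.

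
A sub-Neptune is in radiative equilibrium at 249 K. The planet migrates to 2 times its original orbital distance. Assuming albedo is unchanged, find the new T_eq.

T_eq ∝ L^(1/4) · d^(−1/2).
T′ = 249 / 2^(1/2) = 176 K.

T_eq ≈ 176 K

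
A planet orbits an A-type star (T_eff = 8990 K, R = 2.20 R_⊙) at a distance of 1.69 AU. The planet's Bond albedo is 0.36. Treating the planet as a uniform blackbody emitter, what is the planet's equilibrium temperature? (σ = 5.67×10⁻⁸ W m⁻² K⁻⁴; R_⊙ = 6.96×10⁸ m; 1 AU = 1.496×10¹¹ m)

R_⋆ = 2.20 × 6.96×10⁸ = 1.53×10⁹ m.
d = 1.69 AU = 2.53×10¹¹ m.
L = 4πR_⋆²σT_⋆⁴ = 4π(1.53×10⁹)² × 5.67×10⁻⁸ × (8990)⁴ = 1.09×10²⁸ W.
S = L/(4πd²) = 1.36×10⁴ W m⁻².
Energy balance: absorbed = emitted ⇒ πR²·S(1−A) = 4πR²·σT_eq⁴, so T_eq⁴ = S(1−A)/(4σ).
T_eq = [1.36×10⁴ × 0.64 / (4 × 5.67×10⁻⁸)]^(1/4) = (3.83×10¹⁰)^(1/4) = 442 K.

T_eq ≈ 442 K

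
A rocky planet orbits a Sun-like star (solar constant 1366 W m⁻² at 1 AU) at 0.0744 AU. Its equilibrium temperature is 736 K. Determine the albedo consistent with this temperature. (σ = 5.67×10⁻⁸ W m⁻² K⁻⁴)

A ≈ 0.73

Flux at 0.0744 AU: S = 1366/0.0744² = 2.47×10⁵ W m⁻².
From T_eq⁴ = S(1−A)/(4σ): 1−A = 4σT_eq⁴/S.
1−A = 4 × 5.67×10⁻⁸ × (736)⁴ / 2.47×10⁵ = 0.270.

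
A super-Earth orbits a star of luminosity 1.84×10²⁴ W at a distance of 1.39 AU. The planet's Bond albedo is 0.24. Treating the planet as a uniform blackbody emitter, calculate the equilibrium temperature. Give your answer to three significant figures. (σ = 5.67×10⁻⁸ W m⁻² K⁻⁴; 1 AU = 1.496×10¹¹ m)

T_eq ≈ 58.0 K

d = 1.39 AU = 2.08×10¹¹ m.
Flux: S = L/(4πd²) = 1.84×10²⁴/(4π×(2.08×10¹¹)²) = 3.39 W m⁻².
Energy balance: absorbed = emitted ⇒ πR²·S(1−A) = 4πR²·σT_eq⁴, so T_eq⁴ = S(1−A)/(4σ).
T_eq = [3.39 × 0.76 / (4 × 5.67×10⁻⁸)]^(1/4) = (1.13×10⁷)^(1/4) = 58.0 K.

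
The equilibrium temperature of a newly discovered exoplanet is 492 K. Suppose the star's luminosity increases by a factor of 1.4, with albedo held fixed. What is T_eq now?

T_eq ∝ L^(1/4) · d^(−1/2).
T′ = 492 × 1.4^(1/4) = 535 K.

T_eq ≈ 535 K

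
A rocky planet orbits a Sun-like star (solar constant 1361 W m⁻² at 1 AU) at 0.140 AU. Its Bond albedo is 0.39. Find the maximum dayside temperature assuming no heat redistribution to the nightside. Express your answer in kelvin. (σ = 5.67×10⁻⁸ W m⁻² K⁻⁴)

Flux at 0.140 AU: S = 1361/0.140² = 6.94×10⁴ W m⁻².
With no redistribution each surface element balances locally: S(1−A) = σT⁴.
T = [6.94×10⁴ × 0.61 / 5.67×10⁻⁸]^(1/4) = (7.47×10¹¹)^(1/4) = 930 K.

T_ss ≈ 930 K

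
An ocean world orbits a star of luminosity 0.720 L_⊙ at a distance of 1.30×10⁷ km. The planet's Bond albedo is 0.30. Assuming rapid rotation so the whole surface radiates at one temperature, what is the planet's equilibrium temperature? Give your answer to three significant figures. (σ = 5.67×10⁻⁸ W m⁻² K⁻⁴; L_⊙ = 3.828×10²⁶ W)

d = 1.30×10⁷ km = 1.30×10¹⁰ m.
L = 0.720 × 3.828×10²⁶ = 2.76×10²⁶ W.
Flux: S = L/(4πd²) = 2.76×10²⁶/(4π×(1.30×10¹⁰)²) = 1.30×10⁵ W m⁻².
Energy balance: absorbed = emitted ⇒ πR²·S(1−A) = 4πR²·σT_eq⁴, so T_eq⁴ = S(1−A)/(4σ).
T_eq = [1.30×10⁵ × 0.70 / (4 × 5.67×10⁻⁸)]^(1/4) = (4.01×10¹¹)^(1/4) = 796 K.

T_eq ≈ 796 K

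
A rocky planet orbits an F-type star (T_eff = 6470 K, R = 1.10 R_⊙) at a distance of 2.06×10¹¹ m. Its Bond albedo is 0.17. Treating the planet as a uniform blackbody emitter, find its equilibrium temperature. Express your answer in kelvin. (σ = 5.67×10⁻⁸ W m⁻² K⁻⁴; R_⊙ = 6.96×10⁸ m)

T_eq ≈ 266 K

R_⋆ = 1.10 × 6.96×10⁸ = 7.66×10⁸ m.
L = 4πR_⋆²σT_⋆⁴ = 4π(7.66×10⁸)² × 5.67×10⁻⁸ × (6470)⁴ = 7.32×10²⁶ W.
S = L/(4πd²) = 1370 W m⁻².
Energy balance: absorbed = emitted ⇒ πR²·S(1−A) = 4πR²·σT_eq⁴, so T_eq⁴ = S(1−A)/(4σ).
T_eq = [1370 × 0.83 / (4 × 5.67×10⁻⁸)]^(1/4) = (5.02×10⁹)^(1/4) = 266 K.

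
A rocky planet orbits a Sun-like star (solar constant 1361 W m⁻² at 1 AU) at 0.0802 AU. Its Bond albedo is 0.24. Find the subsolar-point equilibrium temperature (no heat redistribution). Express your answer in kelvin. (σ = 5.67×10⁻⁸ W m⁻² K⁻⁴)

T_ss ≈ 1300 K

Flux at 0.0802 AU: S = 1361/0.0802² = 2.12×10⁵ W m⁻².
At the subsolar point the surface absorbs S(1−A) and emits σT⁴ per unit area — no factor of 4, since only the local patch is in balance.
T = [2.12×10⁵ × 0.76 / 5.67×10⁻⁸]^(1/4) = (2.84×10¹²)^(1/4) = 1300 K.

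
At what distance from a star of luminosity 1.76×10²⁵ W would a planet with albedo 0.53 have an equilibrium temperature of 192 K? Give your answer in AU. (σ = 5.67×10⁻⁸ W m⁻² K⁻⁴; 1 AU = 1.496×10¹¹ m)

From T_eq⁴ = L(1−A)/(16πσd²): d = √[L(1−A)/(16πσT_eq⁴)].
d = √[1.76×10²⁵ × 0.47 / (16π × 5.67×10⁻⁸ × (192)⁴)] = 4.62×10¹⁰ m = 0.309 AU.

d ≈ 0.309 AU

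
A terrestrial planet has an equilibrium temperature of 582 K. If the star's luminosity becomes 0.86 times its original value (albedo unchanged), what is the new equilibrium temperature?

T_eq ∝ L^(1/4) · d^(−1/2).
T′ = 582 × 0.86^(1/4) = 560 K.

T_eq ≈ 560 K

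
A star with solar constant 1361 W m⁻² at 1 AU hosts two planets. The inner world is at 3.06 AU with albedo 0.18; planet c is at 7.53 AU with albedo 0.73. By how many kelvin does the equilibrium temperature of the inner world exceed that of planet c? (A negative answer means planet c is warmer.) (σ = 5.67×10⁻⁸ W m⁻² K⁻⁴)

ΔT ≈ 78.3 K

T_eq = [S₀(1−A)/(4σd²)]^(1/4), so T ∝ (1−A)^(1/4) / √d.
T₁ = [1361×0.82/(4×5.67×10⁻⁸×3.06²)]^(1/4) = 151.41 K.
T₂ = [1361×0.27/(4×5.67×10⁻⁸×7.53²)]^(1/4) = 73.11 K.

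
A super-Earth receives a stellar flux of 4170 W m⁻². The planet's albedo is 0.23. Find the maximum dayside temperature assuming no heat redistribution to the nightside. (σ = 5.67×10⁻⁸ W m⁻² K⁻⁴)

T_ss ≈ 488 K

With no redistribution each surface element balances locally: S(1−A) = σT⁴.
T = [4170 × 0.77 / 5.67×10⁻⁸]^(1/4) = (5.66×10¹⁰)^(1/4) = 488 K.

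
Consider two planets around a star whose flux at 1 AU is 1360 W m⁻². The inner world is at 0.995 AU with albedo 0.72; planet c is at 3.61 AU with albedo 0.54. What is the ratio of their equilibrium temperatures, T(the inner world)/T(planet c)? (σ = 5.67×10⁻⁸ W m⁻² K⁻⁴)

T_eq = [S₀(1−A)/(4σd²)]^(1/4), so T ∝ (1−A)^(1/4) / √d.
T₁ = [1360×0.28/(4×5.67×10⁻⁸×0.995²)]^(1/4) = 202.93 K.
T₂ = [1360×0.46/(4×5.67×10⁻⁸×3.61²)]^(1/4) = 120.62 K.

T₁/T₂ ≈ 1.682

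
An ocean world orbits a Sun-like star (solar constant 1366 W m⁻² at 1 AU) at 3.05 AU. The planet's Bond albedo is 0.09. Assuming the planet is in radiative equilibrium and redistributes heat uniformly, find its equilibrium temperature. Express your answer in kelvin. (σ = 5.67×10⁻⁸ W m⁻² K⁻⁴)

Flux at 3.05 AU: S = 1366/3.05² = 147 W m⁻².
Energy balance: absorbed = emitted ⇒ πR²·S(1−A) = 4πR²·σT_eq⁴, so T_eq⁴ = S(1−A)/(4σ).
T_eq = [147 × 0.91 / (4 × 5.67×10⁻⁸)]^(1/4) = (5.89×10⁸)^(1/4) = 156 K.

T_eq ≈ 156 K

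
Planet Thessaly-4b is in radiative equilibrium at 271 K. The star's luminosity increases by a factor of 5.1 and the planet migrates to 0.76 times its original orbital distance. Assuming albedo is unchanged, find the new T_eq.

T_eq ≈ 467 K

T_eq ∝ L^(1/4) · d^(−1/2).
T′ = 271 × 5.1^(1/4) / 0.76^(1/2) = 467 K.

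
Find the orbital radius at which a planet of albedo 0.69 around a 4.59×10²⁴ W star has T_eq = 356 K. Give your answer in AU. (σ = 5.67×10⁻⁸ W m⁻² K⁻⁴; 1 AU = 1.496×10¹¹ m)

d ≈ 0.0373 AU

From T_eq⁴ = L(1−A)/(16πσd²): d = √[L(1−A)/(16πσT_eq⁴)].
d = √[4.59×10²⁴ × 0.31 / (16π × 5.67×10⁻⁸ × (356)⁴)] = 5.58×10⁹ m = 0.0373 AU.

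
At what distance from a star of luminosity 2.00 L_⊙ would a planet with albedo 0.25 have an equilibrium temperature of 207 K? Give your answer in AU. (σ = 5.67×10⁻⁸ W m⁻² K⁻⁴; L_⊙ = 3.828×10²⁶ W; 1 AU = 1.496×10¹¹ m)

L = 2.00 × 3.828×10²⁶ = 7.66×10²⁶ W.
From T_eq⁴ = L(1−A)/(16πσd²): d = √[L(1−A)/(16πσT_eq⁴)].
d = √[7.66×10²⁶ × 0.75 / (16π × 5.67×10⁻⁸ × (207)⁴)] = 3.31×10¹¹ m = 2.21 AU.

d ≈ 2.21 AU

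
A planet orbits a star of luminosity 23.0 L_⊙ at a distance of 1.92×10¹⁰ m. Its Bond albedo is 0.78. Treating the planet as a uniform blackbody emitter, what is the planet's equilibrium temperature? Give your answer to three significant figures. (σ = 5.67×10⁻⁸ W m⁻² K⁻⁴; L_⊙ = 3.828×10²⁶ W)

L = 23.0 × 3.828×10²⁶ = 8.80×10²⁷ W.
Flux: S = L/(4πd²) = 8.80×10²⁷/(4π×(1.92×10¹⁰)²) = 1.90×10⁶ W m⁻².
Energy balance: absorbed = emitted ⇒ πR²·S(1−A) = 4πR²·σT_eq⁴, so T_eq⁴ = S(1−A)/(4σ).
T_eq = [1.90×10⁶ × 0.22 / (4 × 5.67×10⁻⁸)]^(1/4) = (1.84×10¹²)^(1/4) = 1170 K.

T_eq ≈ 1170 K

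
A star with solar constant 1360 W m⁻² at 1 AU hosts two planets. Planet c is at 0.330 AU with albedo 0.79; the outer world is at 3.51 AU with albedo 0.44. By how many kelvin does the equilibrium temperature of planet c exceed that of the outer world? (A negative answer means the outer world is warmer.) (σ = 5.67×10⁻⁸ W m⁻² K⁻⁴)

ΔT ≈ 199.4 K

T_eq = [S₀(1−A)/(4σd²)]^(1/4), so T ∝ (1−A)^(1/4) / √d.
T₁ = [1360×0.21/(4×5.67×10⁻⁸×0.330²)]^(1/4) = 327.92 K.
T₂ = [1360×0.56/(4×5.67×10⁻⁸×3.51²)]^(1/4) = 128.49 K.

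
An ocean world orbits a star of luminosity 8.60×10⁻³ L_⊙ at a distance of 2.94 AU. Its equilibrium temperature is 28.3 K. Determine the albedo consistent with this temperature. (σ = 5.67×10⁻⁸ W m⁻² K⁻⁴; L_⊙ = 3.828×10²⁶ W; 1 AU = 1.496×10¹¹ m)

A ≈ 0.89

d = 2.94 AU = 4.40×10¹¹ m.
L = 8.60×10⁻³ × 3.828×10²⁶ = 3.29×10²⁴ W.
Flux: S = L/(4πd²) = 3.29×10²⁴/(4π×(4.40×10¹¹)²) = 1.35 W m⁻².
From T_eq⁴ = S(1−A)/(4σ): 1−A = 4σT_eq⁴/S.
1−A = 4 × 5.67×10⁻⁸ × (28.3)⁴ / 1.35 = 0.107.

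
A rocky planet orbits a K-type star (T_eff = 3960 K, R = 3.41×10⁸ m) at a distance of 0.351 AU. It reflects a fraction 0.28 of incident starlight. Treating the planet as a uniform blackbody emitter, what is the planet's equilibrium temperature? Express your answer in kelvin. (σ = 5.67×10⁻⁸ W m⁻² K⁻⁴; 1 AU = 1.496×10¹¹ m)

T_eq ≈ 208 K

d = 0.351 AU = 5.25×10¹⁰ m.
L = 4πR_⋆²σT_⋆⁴ = 4π(3.41×10⁸)² × 5.67×10⁻⁸ × (3960)⁴ = 2.04×10²⁵ W.
S = L/(4πd²) = 588 W m⁻².
Energy balance: absorbed = emitted ⇒ πR²·S(1−A) = 4πR²·σT_eq⁴, so T_eq⁴ = S(1−A)/(4σ).
T_eq = [588 × 0.72 / (4 × 5.67×10⁻⁸)]^(1/4) = (1.87×10⁹)^(1/4) = 208 K.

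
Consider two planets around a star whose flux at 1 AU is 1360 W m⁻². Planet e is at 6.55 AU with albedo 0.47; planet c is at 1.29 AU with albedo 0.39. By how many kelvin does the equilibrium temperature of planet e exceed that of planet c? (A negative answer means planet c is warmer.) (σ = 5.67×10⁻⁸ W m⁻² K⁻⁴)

T_eq = [S₀(1−A)/(4σd²)]^(1/4), so T ∝ (1−A)^(1/4) / √d.
T₁ = [1360×0.53/(4×5.67×10⁻⁸×6.55²)]^(1/4) = 92.77 K.
T₂ = [1360×0.61/(4×5.67×10⁻⁸×1.29²)]^(1/4) = 216.53 K.

ΔT ≈ -123.8 K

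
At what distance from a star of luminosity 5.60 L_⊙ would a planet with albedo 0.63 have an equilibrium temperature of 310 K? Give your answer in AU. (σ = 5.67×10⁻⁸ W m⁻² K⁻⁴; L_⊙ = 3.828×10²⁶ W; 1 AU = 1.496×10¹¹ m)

L = 5.60 × 3.828×10²⁶ = 2.14×10²⁷ W.
From T_eq⁴ = L(1−A)/(16πσd²): d = √[L(1−A)/(16πσT_eq⁴)].
d = √[2.14×10²⁷ × 0.37 / (16π × 5.67×10⁻⁸ × (310)⁴)] = 1.74×10¹¹ m = 1.16 AU.

d ≈ 1.16 AU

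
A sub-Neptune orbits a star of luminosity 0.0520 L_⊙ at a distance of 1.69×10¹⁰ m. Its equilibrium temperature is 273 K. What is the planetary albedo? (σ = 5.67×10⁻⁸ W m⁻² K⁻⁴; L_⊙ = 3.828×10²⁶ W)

A ≈ 0.77

L = 0.0520 × 3.828×10²⁶ = 1.99×10²⁵ W.
Flux: S = L/(4πd²) = 1.99×10²⁵/(4π×(1.69×10¹⁰)²) = 5550 W m⁻².
From T_eq⁴ = S(1−A)/(4σ): 1−A = 4σT_eq⁴/S.
1−A = 4 × 5.67×10⁻⁸ × (273)⁴ / 5550 = 0.227.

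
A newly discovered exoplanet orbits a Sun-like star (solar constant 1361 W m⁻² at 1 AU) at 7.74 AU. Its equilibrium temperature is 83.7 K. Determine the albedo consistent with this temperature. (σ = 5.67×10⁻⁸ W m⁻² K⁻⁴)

Flux at 7.74 AU: S = 1361/7.74² = 22.7 W m⁻².
From T_eq⁴ = S(1−A)/(4σ): 1−A = 4σT_eq⁴/S.
1−A = 4 × 5.67×10⁻⁸ × (83.7)⁴ / 22.7 = 0.490.

A ≈ 0.51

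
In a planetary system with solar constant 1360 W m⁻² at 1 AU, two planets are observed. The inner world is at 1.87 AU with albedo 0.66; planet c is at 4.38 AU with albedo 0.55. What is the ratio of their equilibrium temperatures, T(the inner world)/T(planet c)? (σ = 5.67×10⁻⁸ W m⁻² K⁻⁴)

T₁/T₂ ≈ 1.427

T_eq = [S₀(1−A)/(4σd²)]^(1/4), so T ∝ (1−A)^(1/4) / √d.
T₁ = [1360×0.34/(4×5.67×10⁻⁸×1.87²)]^(1/4) = 155.39 K.
T₂ = [1360×0.45/(4×5.67×10⁻⁸×4.38²)]^(1/4) = 108.90 K.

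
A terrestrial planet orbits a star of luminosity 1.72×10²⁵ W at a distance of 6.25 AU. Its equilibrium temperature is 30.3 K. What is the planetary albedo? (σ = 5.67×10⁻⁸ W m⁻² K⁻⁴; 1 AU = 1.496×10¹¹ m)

d = 6.25 AU = 9.35×10¹¹ m.
Flux: S = L/(4πd²) = 1.72×10²⁵/(4π×(9.35×10¹¹)²) = 1.57 W m⁻².
From T_eq⁴ = S(1−A)/(4σ): 1−A = 4σT_eq⁴/S.
1−A = 4 × 5.67×10⁻⁸ × (30.3)⁴ / 1.57 = 0.122.

A ≈ 0.88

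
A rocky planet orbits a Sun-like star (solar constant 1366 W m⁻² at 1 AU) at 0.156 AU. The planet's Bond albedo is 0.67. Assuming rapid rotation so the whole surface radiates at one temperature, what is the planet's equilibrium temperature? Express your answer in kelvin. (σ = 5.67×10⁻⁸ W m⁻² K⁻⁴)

Flux at 0.156 AU: S = 1366/0.156² = 5.61×10⁴ W m⁻².
Energy balance: absorbed = emitted ⇒ πR²·S(1−A) = 4πR²·σT_eq⁴, so T_eq⁴ = S(1−A)/(4σ).
T_eq = [5.61×10⁴ × 0.33 / (4 × 5.67×10⁻⁸)]^(1/4) = (8.17×10¹⁰)^(1/4) = 535 K.

T_eq ≈ 535 K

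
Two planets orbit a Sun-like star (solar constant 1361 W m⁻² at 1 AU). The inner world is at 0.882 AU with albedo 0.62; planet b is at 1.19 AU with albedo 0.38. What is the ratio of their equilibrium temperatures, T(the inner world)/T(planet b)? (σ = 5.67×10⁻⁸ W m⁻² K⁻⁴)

T_eq = [S₀(1−A)/(4σd²)]^(1/4), so T ∝ (1−A)^(1/4) / √d.
T₁ = [1361×0.38/(4×5.67×10⁻⁸×0.882²)]^(1/4) = 232.68 K.
T₂ = [1361×0.62/(4×5.67×10⁻⁸×1.19²)]^(1/4) = 226.40 K.

T₁/T₂ ≈ 1.028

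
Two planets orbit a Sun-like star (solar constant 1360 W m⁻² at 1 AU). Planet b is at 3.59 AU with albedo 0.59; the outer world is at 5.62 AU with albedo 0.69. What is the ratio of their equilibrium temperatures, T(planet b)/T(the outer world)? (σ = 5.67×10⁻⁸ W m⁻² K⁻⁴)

T₁/T₂ ≈ 1.342

T_eq = [S₀(1−A)/(4σd²)]^(1/4), so T ∝ (1−A)^(1/4) / √d.
T₁ = [1360×0.41/(4×5.67×10⁻⁸×3.59²)]^(1/4) = 117.52 K.
T₂ = [1360×0.31/(4×5.67×10⁻⁸×5.62²)]^(1/4) = 87.59 K.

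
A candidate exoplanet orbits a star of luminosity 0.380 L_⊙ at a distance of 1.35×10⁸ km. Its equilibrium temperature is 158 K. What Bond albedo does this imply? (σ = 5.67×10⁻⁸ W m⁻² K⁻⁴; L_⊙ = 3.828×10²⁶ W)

A ≈ 0.78

d = 1.35×10⁸ km = 1.35×10¹¹ m.
L = 0.380 × 3.828×10²⁶ = 1.45×10²⁶ W.
Flux: S = L/(4πd²) = 1.45×10²⁶/(4π×(1.35×10¹¹)²) = 635 W m⁻².
From T_eq⁴ = S(1−A)/(4σ): 1−A = 4σT_eq⁴/S.
1−A = 4 × 5.67×10⁻⁸ × (158)⁴ / 635 = 0.223.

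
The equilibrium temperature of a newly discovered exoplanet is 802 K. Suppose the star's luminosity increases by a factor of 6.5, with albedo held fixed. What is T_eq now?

T_eq ∝ L^(1/4) · d^(−1/2).
T′ = 802 × 6.5^(1/4) = 1280 K.

T_eq ≈ 1280 K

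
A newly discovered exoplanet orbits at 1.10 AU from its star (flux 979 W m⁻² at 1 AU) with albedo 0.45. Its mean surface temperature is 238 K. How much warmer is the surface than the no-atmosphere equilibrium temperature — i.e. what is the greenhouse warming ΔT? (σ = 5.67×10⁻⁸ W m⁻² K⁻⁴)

S = 979/1.10² = 809.1 W m⁻².
T_eq = [S(1−A)/(4σ)]^(1/4) = [809.1×0.55/(4×5.67×10⁻⁸)]^(1/4) = 210.5 K.
ΔT = T_surf − T_eq = 238 − 210.5.

ΔT ≈ 27.5 K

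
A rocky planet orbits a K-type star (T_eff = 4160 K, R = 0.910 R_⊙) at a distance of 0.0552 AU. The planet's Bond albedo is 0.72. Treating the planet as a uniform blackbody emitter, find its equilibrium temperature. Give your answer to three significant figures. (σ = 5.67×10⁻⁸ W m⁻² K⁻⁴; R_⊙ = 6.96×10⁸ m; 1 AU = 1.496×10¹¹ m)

R_⋆ = 0.910 × 6.96×10⁸ = 6.33×10⁸ m.
d = 0.0552 AU = 8.26×10⁹ m.
L = 4πR_⋆²σT_⋆⁴ = 4π(6.33×10⁸)² × 5.67×10⁻⁸ × (4160)⁴ = 8.56×10²⁵ W.
S = L/(4πd²) = 9.99×10⁴ W m⁻².
Energy balance: absorbed = emitted ⇒ πR²·S(1−A) = 4πR²·σT_eq⁴, so T_eq⁴ = S(1−A)/(4σ).
T_eq = [9.99×10⁴ × 0.28 / (4 × 5.67×10⁻⁸)]^(1/4) = (1.23×10¹¹)^(1/4) = 593 K.

T_eq ≈ 593 K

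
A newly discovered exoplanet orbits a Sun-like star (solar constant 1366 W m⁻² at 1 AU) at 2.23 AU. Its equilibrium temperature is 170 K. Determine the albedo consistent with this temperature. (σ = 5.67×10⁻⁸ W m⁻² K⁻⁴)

A ≈ 0.31

Flux at 2.23 AU: S = 1366/2.23² = 275 W m⁻².
From T_eq⁴ = S(1−A)/(4σ): 1−A = 4σT_eq⁴/S.
1−A = 4 × 5.67×10⁻⁸ × (170)⁴ / 275 = 0.690.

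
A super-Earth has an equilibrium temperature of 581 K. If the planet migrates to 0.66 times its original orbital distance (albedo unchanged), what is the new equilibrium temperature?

T_eq ∝ L^(1/4) · d^(−1/2).
T′ = 581 / 0.66^(1/2) = 715 K.

T_eq ≈ 715 K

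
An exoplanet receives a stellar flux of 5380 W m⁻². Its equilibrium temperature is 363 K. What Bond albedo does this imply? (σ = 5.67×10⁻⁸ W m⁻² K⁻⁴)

A ≈ 0.27

From T_eq⁴ = S(1−A)/(4σ): 1−A = 4σT_eq⁴/S.
1−A = 4 × 5.67×10⁻⁸ × (363)⁴ / 5380 = 0.732.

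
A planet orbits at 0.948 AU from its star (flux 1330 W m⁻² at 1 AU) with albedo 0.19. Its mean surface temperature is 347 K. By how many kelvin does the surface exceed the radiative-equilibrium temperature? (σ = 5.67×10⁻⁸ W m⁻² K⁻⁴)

S = 1330/0.948² = 1480 W m⁻².
T_eq = [S(1−A)/(4σ)]^(1/4) = [1480×0.81/(4×5.67×10⁻⁸)]^(1/4) = 269.6 K.
ΔT = T_surf − T_eq = 347 − 269.6.

ΔT ≈ 77.4 K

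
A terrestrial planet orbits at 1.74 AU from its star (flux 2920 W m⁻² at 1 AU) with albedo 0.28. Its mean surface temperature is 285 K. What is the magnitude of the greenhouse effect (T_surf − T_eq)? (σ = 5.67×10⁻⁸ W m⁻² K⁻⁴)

S = 2920/1.74² = 964.5 W m⁻².
T_eq = [S(1−A)/(4σ)]^(1/4) = [964.5×0.72/(4×5.67×10⁻⁸)]^(1/4) = 235.2 K.
ΔT = T_surf − T_eq = 285 − 235.2.

ΔT ≈ 49.8 K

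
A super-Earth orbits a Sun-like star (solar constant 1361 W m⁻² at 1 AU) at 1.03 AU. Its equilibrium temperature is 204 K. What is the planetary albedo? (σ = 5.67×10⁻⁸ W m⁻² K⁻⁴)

Flux at 1.03 AU: S = 1361/1.03² = 1280 W m⁻².
From T_eq⁴ = S(1−A)/(4σ): 1−A = 4σT_eq⁴/S.
1−A = 4 × 5.67×10⁻⁸ × (204)⁴ / 1280 = 0.306.

A ≈ 0.69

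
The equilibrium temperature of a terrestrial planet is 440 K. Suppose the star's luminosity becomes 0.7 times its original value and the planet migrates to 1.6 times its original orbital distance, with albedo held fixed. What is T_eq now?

T_eq ≈ 318 K

T_eq ∝ L^(1/4) · d^(−1/2).
T′ = 440 × 0.7^(1/4) / 1.6^(1/2) = 318 K.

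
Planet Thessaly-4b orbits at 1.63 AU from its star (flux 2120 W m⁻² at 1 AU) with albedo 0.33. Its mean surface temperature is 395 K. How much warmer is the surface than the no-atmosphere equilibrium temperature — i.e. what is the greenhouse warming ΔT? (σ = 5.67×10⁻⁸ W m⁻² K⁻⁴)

ΔT ≈ 174.7 K

S = 2120/1.63² = 797.9 W m⁻².
T_eq = [S(1−A)/(4σ)]^(1/4) = [797.9×0.67/(4×5.67×10⁻⁸)]^(1/4) = 220.3 K.
ΔT = T_surf − T_eq = 395 − 220.3.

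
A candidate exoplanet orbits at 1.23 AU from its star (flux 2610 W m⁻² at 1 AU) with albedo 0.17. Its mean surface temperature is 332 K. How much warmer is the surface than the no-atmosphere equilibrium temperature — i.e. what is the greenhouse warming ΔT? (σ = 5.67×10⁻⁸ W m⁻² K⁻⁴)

S = 2610/1.23² = 1725 W m⁻².
T_eq = [S(1−A)/(4σ)]^(1/4) = [1725×0.83/(4×5.67×10⁻⁸)]^(1/4) = 281.9 K.
ΔT = T_surf − T_eq = 332 − 281.9.

ΔT ≈ 50.1 K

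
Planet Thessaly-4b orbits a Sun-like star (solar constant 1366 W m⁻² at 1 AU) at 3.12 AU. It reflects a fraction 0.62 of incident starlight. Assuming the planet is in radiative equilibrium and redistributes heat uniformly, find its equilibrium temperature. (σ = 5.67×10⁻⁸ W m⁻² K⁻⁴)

T_eq ≈ 124 K

Flux at 3.12 AU: S = 1366/3.12² = 140 W m⁻².
Energy balance: absorbed = emitted ⇒ πR²·S(1−A) = 4πR²·σT_eq⁴, so T_eq⁴ = S(1−A)/(4σ).
T_eq = [140 × 0.38 / (4 × 5.67×10⁻⁸)]^(1/4) = (2.35×10⁸)^(1/4) = 124 K.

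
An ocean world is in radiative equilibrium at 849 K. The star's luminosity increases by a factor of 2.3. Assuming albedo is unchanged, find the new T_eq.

T_eq ∝ L^(1/4) · d^(−1/2).
T′ = 849 × 2.3^(1/4) = 1050 K.

T_eq ≈ 1050 K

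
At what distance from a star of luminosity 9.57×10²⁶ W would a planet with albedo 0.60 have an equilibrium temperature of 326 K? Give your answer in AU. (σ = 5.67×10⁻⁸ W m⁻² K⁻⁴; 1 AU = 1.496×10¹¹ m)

d ≈ 0.729 AU

From T_eq⁴ = L(1−A)/(16πσd²): d = √[L(1−A)/(16πσT_eq⁴)].
d = √[9.57×10²⁶ × 0.40 / (16π × 5.67×10⁻⁸ × (326)⁴)] = 1.09×10¹¹ m = 0.729 AU.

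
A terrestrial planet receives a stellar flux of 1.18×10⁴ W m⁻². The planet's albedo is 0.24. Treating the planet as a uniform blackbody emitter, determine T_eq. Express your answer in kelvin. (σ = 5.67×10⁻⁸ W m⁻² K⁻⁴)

Energy balance: absorbed = emitted ⇒ πR²·S(1−A) = 4πR²·σT_eq⁴, so T_eq⁴ = S(1−A)/(4σ).
T_eq = [1.18×10⁴ × 0.76 / (4 × 5.67×10⁻⁸)]^(1/4) = (3.95×10¹⁰)^(1/4) = 446 K.

T_eq ≈ 446 K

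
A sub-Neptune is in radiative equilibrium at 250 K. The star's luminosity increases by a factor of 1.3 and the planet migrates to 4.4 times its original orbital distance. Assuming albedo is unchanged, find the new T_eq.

T_eq ∝ L^(1/4) · d^(−1/2).
T′ = 250 × 1.3^(1/4) / 4.4^(1/2) = 127 K.

T_eq ≈ 127 K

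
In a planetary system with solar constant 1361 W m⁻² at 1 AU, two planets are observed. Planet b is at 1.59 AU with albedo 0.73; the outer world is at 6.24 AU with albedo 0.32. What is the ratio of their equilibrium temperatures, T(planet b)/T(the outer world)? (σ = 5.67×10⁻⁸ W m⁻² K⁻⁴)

T_eq = [S₀(1−A)/(4σd²)]^(1/4), so T ∝ (1−A)^(1/4) / √d.
T₁ = [1361×0.27/(4×5.67×10⁻⁸×1.59²)]^(1/4) = 159.11 K.
T₂ = [1361×0.68/(4×5.67×10⁻⁸×6.24²)]^(1/4) = 101.18 K.

T₁/T₂ ≈ 1.573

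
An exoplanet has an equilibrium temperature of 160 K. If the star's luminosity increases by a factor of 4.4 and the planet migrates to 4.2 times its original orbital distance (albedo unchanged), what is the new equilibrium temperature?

T_eq ∝ L^(1/4) · d^(−1/2).
T′ = 160 × 4.4^(1/4) / 4.2^(1/2) = 113 K.

T_eq ≈ 113 K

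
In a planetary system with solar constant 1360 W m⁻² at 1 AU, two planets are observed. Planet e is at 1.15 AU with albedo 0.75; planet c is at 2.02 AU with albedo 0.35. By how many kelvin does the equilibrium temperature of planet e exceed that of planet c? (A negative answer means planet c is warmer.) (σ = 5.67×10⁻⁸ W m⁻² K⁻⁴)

T_eq = [S₀(1−A)/(4σd²)]^(1/4), so T ∝ (1−A)^(1/4) / √d.
T₁ = [1360×0.25/(4×5.67×10⁻⁸×1.15²)]^(1/4) = 183.49 K.
T₂ = [1360×0.65/(4×5.67×10⁻⁸×2.02²)]^(1/4) = 175.80 K.

ΔT ≈ 7.7 K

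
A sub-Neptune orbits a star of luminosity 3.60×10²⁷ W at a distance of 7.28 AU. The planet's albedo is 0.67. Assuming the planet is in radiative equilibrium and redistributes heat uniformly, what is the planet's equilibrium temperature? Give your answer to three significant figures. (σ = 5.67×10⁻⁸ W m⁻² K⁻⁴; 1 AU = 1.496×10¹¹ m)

T_eq ≈ 137 K

d = 7.28 AU = 1.09×10¹² m.
Flux: S = L/(4πd²) = 3.60×10²⁷/(4π×(1.09×10¹²)²) = 242 W m⁻².
Energy balance: absorbed = emitted ⇒ πR²·S(1−A) = 4πR²·σT_eq⁴, so T_eq⁴ = S(1−A)/(4σ).
T_eq = [242 × 0.33 / (4 × 5.67×10⁻⁸)]^(1/4) = (3.51×10⁸)^(1/4) = 137 K.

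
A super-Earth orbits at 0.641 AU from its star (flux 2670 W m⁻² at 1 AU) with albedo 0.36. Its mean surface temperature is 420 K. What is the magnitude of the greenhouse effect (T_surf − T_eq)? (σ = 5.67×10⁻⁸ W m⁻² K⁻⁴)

S = 2670/0.641² = 6498 W m⁻².
T_eq = [S(1−A)/(4σ)]^(1/4) = [6498×0.64/(4×5.67×10⁻⁸)]^(1/4) = 368.0 K.
ΔT = T_surf − T_eq = 420 − 368.0.

ΔT ≈ 52.0 K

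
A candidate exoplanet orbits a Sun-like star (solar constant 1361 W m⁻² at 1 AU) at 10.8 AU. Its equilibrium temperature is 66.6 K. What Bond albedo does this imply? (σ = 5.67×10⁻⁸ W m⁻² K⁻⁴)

A ≈ 0.62

Flux at 10.8 AU: S = 1361/10.8² = 11.7 W m⁻².
From T_eq⁴ = S(1−A)/(4σ): 1−A = 4σT_eq⁴/S.
1−A = 4 × 5.67×10⁻⁸ × (66.6)⁴ / 11.7 = 0.382.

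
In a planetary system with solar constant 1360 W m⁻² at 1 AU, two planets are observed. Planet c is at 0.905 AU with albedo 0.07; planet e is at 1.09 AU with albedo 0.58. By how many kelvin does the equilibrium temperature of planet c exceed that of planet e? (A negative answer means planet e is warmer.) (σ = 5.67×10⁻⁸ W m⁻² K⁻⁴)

T_eq = [S₀(1−A)/(4σd²)]^(1/4), so T ∝ (1−A)^(1/4) / √d.
T₁ = [1360×0.93/(4×5.67×10⁻⁸×0.905²)]^(1/4) = 287.26 K.
T₂ = [1360×0.42/(4×5.67×10⁻⁸×1.09²)]^(1/4) = 214.57 K.

ΔT ≈ 72.7 K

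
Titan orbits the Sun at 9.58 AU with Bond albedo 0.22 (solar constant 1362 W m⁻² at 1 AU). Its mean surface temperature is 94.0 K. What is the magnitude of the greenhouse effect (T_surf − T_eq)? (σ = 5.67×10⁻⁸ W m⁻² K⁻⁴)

ΔT ≈ 9.5 K

S = 1362/9.58² = 14.84 W m⁻².
T_eq = [S(1−A)/(4σ)]^(1/4) = [14.84×0.78/(4×5.67×10⁻⁸)]^(1/4) = 84.5 K.
ΔT = T_surf − T_eq = 94 − 84.5.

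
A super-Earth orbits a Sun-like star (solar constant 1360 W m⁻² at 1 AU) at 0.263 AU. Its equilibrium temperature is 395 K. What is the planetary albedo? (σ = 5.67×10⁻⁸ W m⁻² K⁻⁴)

Flux at 0.263 AU: S = 1360/0.263² = 1.97×10⁴ W m⁻².
From T_eq⁴ = S(1−A)/(4σ): 1−A = 4σT_eq⁴/S.
1−A = 4 × 5.67×10⁻⁸ × (395)⁴ / 1.97×10⁴ = 0.281.

A ≈ 0.72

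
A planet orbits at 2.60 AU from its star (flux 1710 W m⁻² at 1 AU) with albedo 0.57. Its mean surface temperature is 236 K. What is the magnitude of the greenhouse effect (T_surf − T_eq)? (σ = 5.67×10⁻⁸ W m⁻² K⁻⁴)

ΔT ≈ 88.0 K

S = 1710/2.60² = 253.0 W m⁻².
T_eq = [S(1−A)/(4σ)]^(1/4) = [253.0×0.43/(4×5.67×10⁻⁸)]^(1/4) = 148.0 K.
ΔT = T_surf − T_eq = 236 − 148.0.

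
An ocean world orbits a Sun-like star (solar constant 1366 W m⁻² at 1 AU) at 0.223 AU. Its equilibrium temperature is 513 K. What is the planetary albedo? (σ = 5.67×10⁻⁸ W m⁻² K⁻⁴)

Flux at 0.223 AU: S = 1366/0.223² = 2.75×10⁴ W m⁻².
From T_eq⁴ = S(1−A)/(4σ): 1−A = 4σT_eq⁴/S.
1−A = 4 × 5.67×10⁻⁸ × (513)⁴ / 2.75×10⁴ = 0.572.

A ≈ 0.43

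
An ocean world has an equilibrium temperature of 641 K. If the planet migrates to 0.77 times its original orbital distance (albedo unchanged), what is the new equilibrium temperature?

T_eq ∝ L^(1/4) · d^(−1/2).
T′ = 641 / 0.77^(1/2) = 730 K.

T_eq ≈ 730 K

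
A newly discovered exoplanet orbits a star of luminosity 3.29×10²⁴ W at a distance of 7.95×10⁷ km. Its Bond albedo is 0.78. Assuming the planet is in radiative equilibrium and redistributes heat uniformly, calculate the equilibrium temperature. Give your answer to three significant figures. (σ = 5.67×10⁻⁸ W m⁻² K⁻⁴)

T_eq ≈ 79.6 K

d = 7.95×10⁷ km = 7.95×10¹⁰ m.
Flux: S = L/(4πd²) = 3.29×10²⁴/(4π×(7.95×10¹⁰)²) = 41.4 W m⁻².
Energy balance: absorbed = emitted ⇒ πR²·S(1−A) = 4πR²·σT_eq⁴, so T_eq⁴ = S(1−A)/(4σ).
T_eq = [41.4 × 0.22 / (4 × 5.67×10⁻⁸)]^(1/4) = (4.02×10⁷)^(1/4) = 79.6 K.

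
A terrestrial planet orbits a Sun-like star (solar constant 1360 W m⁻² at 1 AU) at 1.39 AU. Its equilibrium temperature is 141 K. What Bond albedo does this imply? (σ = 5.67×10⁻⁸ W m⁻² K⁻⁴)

A ≈ 0.87

Flux at 1.39 AU: S = 1360/1.39² = 704 W m⁻².
From T_eq⁴ = S(1−A)/(4σ): 1−A = 4σT_eq⁴/S.
1−A = 4 × 5.67×10⁻⁸ × (141)⁴ / 704 = 0.127.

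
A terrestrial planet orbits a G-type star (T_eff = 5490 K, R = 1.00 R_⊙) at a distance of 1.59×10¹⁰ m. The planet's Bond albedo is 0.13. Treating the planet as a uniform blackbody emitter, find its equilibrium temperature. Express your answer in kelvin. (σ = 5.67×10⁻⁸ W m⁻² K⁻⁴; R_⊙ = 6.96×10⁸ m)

R_⋆ = 1.00 × 6.96×10⁸ = 6.96×10⁸ m.
L = 4πR_⋆²σT_⋆⁴ = 4π(6.96×10⁸)² × 5.67×10⁻⁸ × (5490)⁴ = 3.14×10²⁶ W.
S = L/(4πd²) = 9.87×10⁴ W m⁻².
Energy balance: absorbed = emitted ⇒ πR²·S(1−A) = 4πR²·σT_eq⁴, so T_eq⁴ = S(1−A)/(4σ).
T_eq = [9.87×10⁴ × 0.87 / (4 × 5.67×10⁻⁸)]^(1/4) = (3.79×10¹¹)^(1/4) = 784 K.

T_eq ≈ 784 K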